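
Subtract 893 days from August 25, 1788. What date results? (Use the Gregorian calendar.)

−366 (one year; includes Feb 29, 1788) → Aug 25, 1787 (527 left).
−365 (one year) → Aug 25, 1786 (162 left).
−25 → Jul 31, 1786 (end of Jul, 31 days; 137 left).
−31 → Jun 30, 1786 (end of Jun, 30 days; 106 left).
−30 → May 31, 1786 (end of May, 31 days; 76 left).
−31 → Apr 30, 1786 (end of Apr, 30 days; 45 left).
−30 → Mar 31, 1786 (end of Mar, 31 days; 15 left).
−15 → Mar 16, 1786.

March 16, 1786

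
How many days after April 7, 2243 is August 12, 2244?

Apr 7, 2243 → Apr 7, 2244: 366 days (Feb 29, 2244 is in that span).
Apr 7, 2244 → May 7, 2244: 30 days (April has 30).
May 7, 2244 → Jun 7, 2244: 31 days (May has 31).
Jun 7, 2244 → Jul 7, 2244: 30 days (June has 30).
Jul 7, 2244 → Aug 7, 2244: 31 days (July has 31).
Aug 7, 2244 → Aug 12, 2244: 5 days.
Total: 493 days.

493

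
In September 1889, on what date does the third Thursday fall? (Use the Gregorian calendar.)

September 19, 1889

September 1, 1889 is a Sunday.
The first Thursday is therefore September 5 (4 days later).
The third Thursday is 5 + 2×7 = September 19.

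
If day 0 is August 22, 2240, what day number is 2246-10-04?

Aug 22, 2240 → Aug 22, 2241: 365 days.
Aug 22, 2241 → Aug 22, 2242: 365 days.
Aug 22, 2242 → Aug 22, 2243: 365 days.
Aug 22, 2243 → Aug 22, 2244: 366 days (Feb 29, 2244 is in that span).
Aug 22, 2244 → Aug 22, 2245: 365 days.
Aug 22, 2245 → Aug 22, 2246: 365 days.
Aug 22, 2246 → Sep 22, 2246: 31 days (August has 31).
Sep 22, 2246 → Oct 4, 2246: 12 days.
Total: 2234 days.

2234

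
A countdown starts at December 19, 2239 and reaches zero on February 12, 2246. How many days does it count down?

2247

Dec 19, 2239 → Dec 19, 2240: 366 days (Feb 29, 2240 is in that span).
Dec 19, 2240 → Dec 19, 2241: 365 days.
Dec 19, 2241 → Dec 19, 2242: 365 days.
Dec 19, 2242 → Dec 19, 2243: 365 days.
Dec 19, 2243 → Dec 19, 2244: 366 days (Feb 29, 2244 is in that span).
Dec 19, 2244 → Dec 19, 2245: 365 days.
Dec 19, 2245 → Jan 19, 2246: 31 days (December has 31).
Jan 19, 2246 → Feb 12, 2246: 24 days.
Total: 2247 days.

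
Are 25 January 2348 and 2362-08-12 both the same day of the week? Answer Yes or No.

Yes

From Jan 25, 2348 to Aug 12, 2362 is 5313 days.
5313 mod 7 = 0, so they are the same weekday.
(Jan 25, 2348 is a Sunday; Aug 12, 2362 is a Sunday.)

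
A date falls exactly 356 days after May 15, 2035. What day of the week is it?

First find the weekday of May 15, 2035. Doomsday rule: the anchor day for the 2000s is Tuesday. For year 35: 35÷12 = 2 r 11, and 11÷4 = 2, so 2+11+2 = 15.
Tuesday + 15 ≡ Wednesday — that's 2035's doomsday.
In May the doomsday date is May 9.
May 15 is 6 days after May 9; 6 mod 7 = 6, so Wednesday + 6 = Tuesday.
356 mod 7 = 6, so 356 days after a Tuesday is Tuesday + 6 = Monday.

Monday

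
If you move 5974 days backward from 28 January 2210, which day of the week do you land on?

Thursday

First find the weekday of Jan 28, 2210. Doomsday rule: the anchor day for the 2200s is Friday. For year 10: 10÷12 = 0 r 10, and 10÷4 = 2, so 0+10+2 = 12.
Friday + 12 ≡ Wednesday — that's 2210's doomsday.
In January the doomsday date is Jan 3 (2210 is not a leap year).
Jan 28 is 25 days after Jan 3; 25 mod 7 = 4, so Wednesday + 4 = Sunday.
5974 mod 7 = 3, so 5974 days before a Sunday is Sunday − 3 = Thursday.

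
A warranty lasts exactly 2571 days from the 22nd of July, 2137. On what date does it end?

+365 (one year) → Jul 22, 2138 (2206 left).
+365 (one year) → Jul 22, 2139 (1841 left).
+366 (one year; includes Feb 29, 2140) → Jul 22, 2140 (1475 left).
+365 (one year) → Jul 22, 2141 (1110 left).
+365 (one year) → Jul 22, 2142 (745 left).
+365 (one year) → Jul 22, 2143 (380 left).
Jul has 31 days: +10 → Aug 1, 2143 (370 left).
Aug has 31 days: +31 → Sep 1, 2143 (339 left).
Sep has 30 days: +30 → Oct 1, 2143 (309 left).
Oct has 31 days: +31 → Nov 1, 2143 (278 left).
Nov has 30 days: +30 → Dec 1, 2143 (248 left).
Dec has 31 days: +31 → Jan 1, 2144 (217 left).
Jan has 31 days: +31 → Feb 1, 2144 (186 left).
Feb has 29 days: +29 → Mar 1, 2144 (157 left).
Mar has 31 days: +31 → Apr 1, 2144 (126 left).
Apr has 30 days: +30 → May 1, 2144 (96 left).
May has 31 days: +31 → Jun 1, 2144 (65 left).
Jun has 30 days: +30 → Jul 1, 2144 (35 left).
Jul has 31 days: +31 → Aug 1, 2144 (4 left).
+4 → Aug 5, 2144.

August 5, 2144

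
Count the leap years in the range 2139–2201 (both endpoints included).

15

Multiples of 4 in [2139,2201]: 16.
Of those, multiples of 100: 1 (not leap unless ÷400).
Multiples of 400: 0.
Leap years = 16 − 1 + 0 = 15.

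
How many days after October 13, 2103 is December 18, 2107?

Oct 13, 2103 → Oct 13, 2104: 366 days (Feb 29, 2104 is in that span).
Oct 13, 2104 → Oct 13, 2105: 365 days.
Oct 13, 2105 → Oct 13, 2106: 365 days.
Oct 13, 2106 → Oct 13, 2107: 365 days.
Oct 13, 2107 → Nov 13, 2107: 31 days (October has 31).
Nov 13, 2107 → Dec 13, 2107: 30 days (November has 30).
Dec 13, 2107 → Dec 18, 2107: 5 days.
Total: 1527 days.

1527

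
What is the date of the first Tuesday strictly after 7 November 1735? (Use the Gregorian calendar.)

November 8, 1735

Nov 7, 1735 is a Monday.
From Monday to the next Tuesday is 1 day.
Nov 7, 1735 + 1 = Nov 8, 1735.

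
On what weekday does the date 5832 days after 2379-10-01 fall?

Oct 1, 2379 is a Monday.
5832 mod 7 = 1, so 5832 days after a Monday is Monday + 1 = Tuesday.

Tuesday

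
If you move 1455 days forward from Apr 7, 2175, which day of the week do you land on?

Thursday

First find the weekday of Apr 7, 2175. Doomsday rule: the anchor day for the 2100s is Sunday. For year 75: 75÷12 = 6 r 3, and 3÷4 = 0, so 6+3+0 = 9.
Sunday + 9 ≡ Tuesday — that's 2175's doomsday.
In April the doomsday date is Apr 4.
Apr 7 is 3 days after Apr 4; 3 mod 7 = 3, so Tuesday + 3 = Friday.
1455 mod 7 = 6, so 1455 days after a Friday is Friday + 6 = Thursday.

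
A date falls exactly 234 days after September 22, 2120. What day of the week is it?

Wednesday

First find the weekday of Sep 22, 2120. Doomsday rule: the anchor day for the 2100s is Sunday. For year 20: 20÷12 = 1 r 8, and 8÷4 = 2, so 1+8+2 = 11.
Sunday + 11 ≡ Thursday — that's 2120's doomsday.
In September the doomsday date is Sep 5.
Sep 22 is 17 days after Sep 5; 17 mod 7 = 3, so Thursday + 3 = Sunday.
234 mod 7 = 3, so 234 days after a Sunday is Sunday + 3 = Wednesday.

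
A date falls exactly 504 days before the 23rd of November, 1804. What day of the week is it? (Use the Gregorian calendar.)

Friday

First find the weekday of Nov 23, 1804. Doomsday rule: the anchor day for the 1800s is Friday. For year 04: 4÷12 = 0 r 4, and 4÷4 = 1, so 0+4+1 = 5.
Friday + 5 ≡ Wednesday — that's 1804's doomsday.
In November the doomsday date is Nov 7.
Nov 23 is 16 days after Nov 7; 16 mod 7 = 2, so Wednesday + 2 = Friday.
504 mod 7 = 0, so 504 days before a Friday is Friday − 0 = Friday.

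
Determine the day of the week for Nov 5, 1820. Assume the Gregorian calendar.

Sunday

Doomsday rule: the anchor day for the 1800s is Friday. For year 20: 20÷12 = 1 r 8, and 8÷4 = 2, so 1+8+2 = 11.
Friday + 11 ≡ Tuesday — that's 1820's doomsday.
In November the doomsday date is Nov 7.
Nov 5 is 2 days before Nov 7; 2 mod 7 = 2, so Tuesday − 2 = Sunday.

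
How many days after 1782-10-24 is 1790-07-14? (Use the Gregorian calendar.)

Oct 24, 1782 → Oct 24, 1783: 365 days.
Oct 24, 1783 → Oct 24, 1784: 366 days (Feb 29, 1784 is in that span).
Oct 24, 1784 → Oct 24, 1785: 365 days.
Oct 24, 1785 → Oct 24, 1786: 365 days.
Oct 24, 1786 → Oct 24, 1787: 365 days.
Oct 24, 1787 → Oct 24, 1788: 366 days (Feb 29, 1788 is in that span).
Oct 24, 1788 → Oct 24, 1789: 365 days.
Oct 24, 1789 → Nov 24, 1789: 31 days (October has 31).
Nov 24, 1789 → Dec 24, 1789: 30 days (November has 30).
Dec 24, 1789 → Jan 24, 1790: 31 days (December has 31).
Jan 24, 1790 → Feb 24, 1790: 31 days (January has 31).
Feb 24, 1790 → Mar 24, 1790: 28 days (February has 28).
Mar 24, 1790 → Apr 24, 1790: 31 days (March has 31).
Apr 24, 1790 → May 24, 1790: 30 days (April has 30).
May 24, 1790 → Jun 24, 1790: 31 days (May has 31).
Jun 24, 1790 → Jul 14, 1790: 20 days.
Total: 2820 days.

2820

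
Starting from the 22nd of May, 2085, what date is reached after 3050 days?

September 27, 2093

+365 (one year) → May 22, 2086 (2685 left).
+365 (one year) → May 22, 2087 (2320 left).
+366 (one year; includes Feb 29, 2088) → May 22, 2088 (1954 left).
+365 (one year) → May 22, 2089 (1589 left).
+365 (one year) → May 22, 2090 (1224 left).
+365 (one year) → May 22, 2091 (859 left).
+366 (one year; includes Feb 29, 2092) → May 22, 2092 (493 left).
+365 (one year) → May 22, 2093 (128 left).
May has 31 days: +10 → Jun 1, 2093 (118 left).
Jun has 30 days: +30 → Jul 1, 2093 (88 left).
Jul has 31 days: +31 → Aug 1, 2093 (57 left).
Aug has 31 days: +31 → Sep 1, 2093 (26 left).
+26 → Sep 27, 2093.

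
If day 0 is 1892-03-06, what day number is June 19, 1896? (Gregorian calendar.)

Mar 6, 1892 → Mar 6, 1893: 365 days.
Mar 6, 1893 → Mar 6, 1894: 365 days.
Mar 6, 1894 → Mar 6, 1895: 365 days.
Mar 6, 1895 → Mar 6, 1896: 366 days (Feb 29, 1896 is in that span).
Mar 6, 1896 → Apr 6, 1896: 31 days (March has 31).
Apr 6, 1896 → May 6, 1896: 30 days (April has 30).
May 6, 1896 → Jun 6, 1896: 31 days (May has 31).
Jun 6, 1896 → Jun 19, 1896: 13 days.
Total: 1566 days.

1566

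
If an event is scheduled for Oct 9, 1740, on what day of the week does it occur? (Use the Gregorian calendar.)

Doomsday rule: the anchor day for the 1700s is Sunday. For year 40: 40÷12 = 3 r 4, and 4÷4 = 1, so 3+4+1 = 8.
Sunday + 8 ≡ Monday — that's 1740's doomsday.
In October the doomsday date is Oct 10.
Oct 9 is 1 day before Oct 10; 1 mod 7 = 1, so Monday − 1 = Sunday.

Sunday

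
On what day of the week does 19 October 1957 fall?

January 1, 1957 is a Tuesday.
Jan 1, 1957 → Feb 1, 1957: 31 days (January has 31).
Feb 1, 1957 → Mar 1, 1957: 28 days (February has 28).
Mar 1, 1957 → Apr 1, 1957: 31 days (March has 31).
Apr 1, 1957 → May 1, 1957: 30 days (April has 30).
May 1, 1957 → Jun 1, 1957: 31 days (May has 31).
Jun 1, 1957 → Jul 1, 1957: 30 days (June has 30).
Jul 1, 1957 → Aug 1, 1957: 31 days (July has 31).
Aug 1, 1957 → Sep 1, 1957: 31 days (August has 31).
Sep 1, 1957 → Oct 1, 1957: 30 days (September has 30).
Oct 1, 1957 → Oct 19, 1957: 18 days.
Total: 291 days.
291 mod 7 = 4, so Tuesday + 4 = Saturday.

Saturday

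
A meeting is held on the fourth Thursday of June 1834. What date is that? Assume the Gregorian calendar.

June 26, 1834

June 1, 1834 is a Sunday.
The first Thursday is therefore June 5 (4 days later).
The fourth Thursday is 5 + 3×7 = June 26.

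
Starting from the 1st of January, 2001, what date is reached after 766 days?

February 6, 2003

+365 (one year) → Jan 1, 2002 (401 left).
+365 (one year) → Jan 1, 2003 (36 left).
Jan has 31 days: +31 → Feb 1, 2003 (5 left).
+5 → Feb 6, 2003.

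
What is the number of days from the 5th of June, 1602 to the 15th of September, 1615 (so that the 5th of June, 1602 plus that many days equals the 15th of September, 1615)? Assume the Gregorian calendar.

4850

Jun 5, 1602 → Jun 5, 1603: 365 days.
Jun 5, 1603 → Jun 5, 1604: 366 days (Feb 29, 1604 is in that span).
Jun 5, 1604 → Jun 5, 1605: 365 days.
Jun 5, 1605 → Jun 5, 1606: 365 days.
Jun 5, 1606 → Jun 5, 1607: 365 days.
Jun 5, 1607 → Jun 5, 1608: 366 days (Feb 29, 1608 is in that span).
Jun 5, 1608 → Jun 5, 1609: 365 days.
Jun 5, 1609 → Jun 5, 1610: 365 days.
Jun 5, 1610 → Jun 5, 1611: 365 days.
Jun 5, 1611 → Jun 5, 1612: 366 days (Feb 29, 1612 is in that span).
Jun 5, 1612 → Jun 5, 1613: 365 days.
Jun 5, 1613 → Jun 5, 1614: 365 days.
Jun 5, 1614 → Jun 5, 1615: 365 days.
Jun 5, 1615 → Jul 5, 1615: 30 days (June has 30).
Jul 5, 1615 → Aug 5, 1615: 31 days (July has 31).
Aug 5, 1615 → Sep 5, 1615: 31 days (August has 31).
Sep 5, 1615 → Sep 15, 1615: 10 days.
Total: 4850 days.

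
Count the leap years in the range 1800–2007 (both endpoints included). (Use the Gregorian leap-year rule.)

Multiples of 4 in [1800,2007]: 52.
Of those, multiples of 100: 3 (not leap unless ÷400).
Multiples of 400: 1.
Leap years = 52 − 3 + 1 = 50.

50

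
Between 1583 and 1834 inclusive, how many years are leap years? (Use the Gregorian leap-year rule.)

61

Multiples of 4 in [1583,1834]: 63.
Of those, multiples of 100: 3 (not leap unless ÷400).
Multiples of 400: 1.
Leap years = 63 − 3 + 1 = 61.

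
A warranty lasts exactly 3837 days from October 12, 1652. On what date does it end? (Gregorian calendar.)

April 15, 1663

+365 (one year) → Oct 12, 1653 (3472 left).
+365 (one year) → Oct 12, 1654 (3107 left).
+365 (one year) → Oct 12, 1655 (2742 left).
+366 (one year; includes Feb 29, 1656) → Oct 12, 1656 (2376 left).
+365 (one year) → Oct 12, 1657 (2011 left).
+365 (one year) → Oct 12, 1658 (1646 left).
+365 (one year) → Oct 12, 1659 (1281 left).
+366 (one year; includes Feb 29, 1660) → Oct 12, 1660 (915 left).
+365 (one year) → Oct 12, 1661 (550 left).
+365 (one year) → Oct 12, 1662 (185 left).
Oct has 31 days: +20 → Nov 1, 1662 (165 left).
Nov has 30 days: +30 → Dec 1, 1662 (135 left).
Dec has 31 days: +31 → Jan 1, 1663 (104 left).
Jan has 31 days: +31 → Feb 1, 1663 (73 left).
Feb has 28 days: +28 → Mar 1, 1663 (45 left).
Mar has 31 days: +31 → Apr 1, 1663 (14 left).
+14 → Apr 15, 1663.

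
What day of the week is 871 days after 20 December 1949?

Dec 20, 1949 is a Tuesday.
871 mod 7 = 3, so 871 days after a Tuesday is Tuesday + 3 = Friday.

Friday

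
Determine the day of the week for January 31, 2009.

January 1, 2009 is a Thursday.
Jan 1, 2009 → Jan 31, 2009: 30 days.
Total: 30 days.
30 mod 7 = 2, so Thursday + 2 = Saturday.

Saturday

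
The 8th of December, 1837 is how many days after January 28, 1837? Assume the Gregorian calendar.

Jan 28, 1837 → Feb 28, 1837: 31 days (January has 31).
Feb 28, 1837 → Mar 28, 1837: 28 days (February has 28).
Mar 28, 1837 → Apr 28, 1837: 31 days (March has 31).
Apr 28, 1837 → May 28, 1837: 30 days (April has 30).
May 28, 1837 → Jun 28, 1837: 31 days (May has 31).
Jun 28, 1837 → Jul 28, 1837: 30 days (June has 30).
Jul 28, 1837 → Aug 28, 1837: 31 days (July has 31).
Aug 28, 1837 → Sep 28, 1837: 31 days (August has 31).
Sep 28, 1837 → Oct 28, 1837: 30 days (September has 30).
Oct 28, 1837 → Nov 28, 1837: 31 days (October has 31).
Nov 28, 1837 → Dec 8, 1837: 10 days.
Total: 314 days.

314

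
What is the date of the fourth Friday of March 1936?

March 27, 1936

March 1, 1936 is a Sunday.
The first Friday is therefore March 6 (5 days later).
The fourth Friday is 6 + 3×7 = March 27.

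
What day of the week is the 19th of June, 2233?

Wednesday

Doomsday rule: the anchor day for the 2200s is Friday. For year 33: 33÷12 = 2 r 9, and 9÷4 = 2, so 2+9+2 = 13.
Friday + 13 ≡ Thursday — that's 2233's doomsday.
In June the doomsday date is Jun 6.
Jun 19 is 13 days after Jun 6; 13 mod 7 = 6, so Thursday + 6 = Wednesday.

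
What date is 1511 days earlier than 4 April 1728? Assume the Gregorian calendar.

−366 (one year; includes Feb 29, 1728) → Apr 4, 1727 (1145 left).
−365 (one year) → Apr 4, 1726 (780 left).
−365 (one year) → Apr 4, 1725 (415 left).
−365 (one year) → Apr 4, 1724 (50 left).
−4 → Mar 31, 1724 (end of Mar, 31 days; 46 left).
−31 → Feb 29, 1724 (end of Feb, 29 days; 15 left).
−15 → Feb 14, 1724.

February 14, 1724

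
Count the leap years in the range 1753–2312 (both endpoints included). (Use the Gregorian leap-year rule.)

Multiples of 4 in [1753,2312]: 140.
Of those, multiples of 100: 6 (not leap unless ÷400).
Multiples of 400: 1.
Leap years = 140 − 6 + 1 = 135.

135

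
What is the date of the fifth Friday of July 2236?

July 1, 2236 is a Friday.
The first Friday is therefore July 1 (same day).
The fifth Friday is 1 + 4×7 = July 29.

July 29, 2236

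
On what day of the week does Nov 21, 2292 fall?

Doomsday rule: the anchor day for the 2200s is Friday. For year 92: 92÷12 = 7 r 8, and 8÷4 = 2, so 7+8+2 = 17.
Friday + 17 ≡ Monday — that's 2292's doomsday.
In November the doomsday date is Nov 7.
Nov 21 is 14 days after Nov 7; 14 mod 7 = 0, so Monday + 0 = Monday.

Monday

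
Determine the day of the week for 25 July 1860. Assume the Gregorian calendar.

Doomsday rule: the anchor day for the 1800s is Friday. For year 60: 60÷12 = 5 r 0, and 0÷4 = 0, so 5+0+0 = 5.
Friday + 5 ≡ Wednesday — that's 1860's doomsday.
In July the doomsday date is Jul 11.
Jul 25 is 14 days after Jul 11; 14 mod 7 = 0, so Wednesday + 0 = Wednesday.

Wednesday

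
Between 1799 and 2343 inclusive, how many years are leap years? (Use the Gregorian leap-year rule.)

131

Multiples of 4 in [1799,2343]: 136.
Of those, multiples of 100: 6 (not leap unless ÷400).
Multiples of 400: 1.
Leap years = 136 − 6 + 1 = 131.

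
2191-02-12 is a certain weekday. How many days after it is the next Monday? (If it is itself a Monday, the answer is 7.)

Feb 12, 2191 is a Saturday.
From Saturday to the next Monday is 2 days.

2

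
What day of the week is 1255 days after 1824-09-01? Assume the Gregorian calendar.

Sep 1, 1824 is a Wednesday.
1255 mod 7 = 2, so 1255 days after a Wednesday is Wednesday + 2 = Friday.

Friday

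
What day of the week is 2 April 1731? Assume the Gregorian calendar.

Doomsday rule: the anchor day for the 1700s is Sunday. For year 31: 31÷12 = 2 r 7, and 7÷4 = 1, so 2+7+1 = 10.
Sunday + 10 ≡ Wednesday — that's 1731's doomsday.
In April the doomsday date is Apr 4.
Apr 2 is 2 days before Apr 4; 2 mod 7 = 2, so Wednesday − 2 = Monday.

Monday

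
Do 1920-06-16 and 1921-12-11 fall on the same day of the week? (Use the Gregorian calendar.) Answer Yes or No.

From Jun 16, 1920 to Dec 11, 1921 is 543 days.
543 mod 7 = 4, so they are different weekdays.
(Jun 16, 1920 is a Wednesday; Dec 11, 1921 is a Sunday.)

No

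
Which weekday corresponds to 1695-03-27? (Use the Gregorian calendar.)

Sunday

Doomsday rule: the anchor day for the 1600s is Tuesday. For year 95: 95÷12 = 7 r 11, and 11÷4 = 2, so 7+11+2 = 20.
Tuesday + 20 ≡ Monday — that's 1695's doomsday.
In March the doomsday date is Mar 14.
Mar 27 is 13 days after Mar 14; 13 mod 7 = 6, so Monday + 6 = Sunday.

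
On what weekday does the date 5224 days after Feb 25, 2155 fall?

First find the weekday of Feb 25, 2155. Doomsday rule: the anchor day for the 2100s is Sunday. For year 55: 55÷12 = 4 r 7, and 7÷4 = 1, so 4+7+1 = 12.
Sunday + 12 ≡ Friday — that's 2155's doomsday.
In February the doomsday date is Feb 28 (2155 is not a leap year).
Feb 25 is 3 days before Feb 28; 3 mod 7 = 3, so Friday − 3 = Tuesday.
5224 mod 7 = 2, so 5224 days after a Tuesday is Tuesday + 2 = Thursday.

Thursday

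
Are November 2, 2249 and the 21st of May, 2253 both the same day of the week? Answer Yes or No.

From Nov 2, 2249 to May 21, 2253 is 1296 days.
1296 mod 7 = 1, so they are different weekdays.
(Nov 2, 2249 is a Friday; May 21, 2253 is a Saturday.)

No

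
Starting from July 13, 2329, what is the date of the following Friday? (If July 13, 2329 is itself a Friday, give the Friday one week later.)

July 19, 2329

Jul 13, 2329 is a Saturday.
From Saturday to the next Friday is 6 days.
Jul 13, 2329 + 6 = Jul 19, 2329.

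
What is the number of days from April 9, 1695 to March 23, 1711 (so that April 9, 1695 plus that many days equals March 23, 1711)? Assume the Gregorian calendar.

Apr 9, 1695 → Apr 9, 1696: 366 days (Feb 29, 1696 is in that span).
Apr 9, 1696 → Apr 9, 1697: 365 days.
Apr 9, 1697 → Apr 9, 1698: 365 days.
Apr 9, 1698 → Apr 9, 1699: 365 days.
Apr 9, 1699 → Apr 9, 1700: 365 days.
Apr 9, 1700 → Apr 9, 1701: 365 days.
Apr 9, 1701 → Apr 9, 1702: 365 days.
Apr 9, 1702 → Apr 9, 1703: 365 days.
Apr 9, 1703 → Apr 9, 1704: 366 days (Feb 29, 1704 is in that span).
Apr 9, 1704 → Apr 9, 1705: 365 days.
Apr 9, 1705 → Apr 9, 1706: 365 days.
Apr 9, 1706 → Apr 9, 1707: 365 days.
Apr 9, 1707 → Apr 9, 1708: 366 days (Feb 29, 1708 is in that span).
Apr 9, 1708 → Apr 9, 1709: 365 days.
Apr 9, 1709 → Apr 9, 1710: 365 days.
Apr 9, 1710 → May 9, 1710: 30 days (April has 30).
May 9, 1710 → Jun 9, 1710: 31 days (May has 31).
Jun 9, 1710 → Jul 9, 1710: 30 days (June has 30).
Jul 9, 1710 → Aug 9, 1710: 31 days (July has 31).
Aug 9, 1710 → Sep 9, 1710: 31 days (August has 31).
Sep 9, 1710 → Oct 9, 1710: 30 days (September has 30).
Oct 9, 1710 → Nov 9, 1710: 31 days (October has 31).
Nov 9, 1710 → Dec 9, 1710: 30 days (November has 30).
Dec 9, 1710 → Jan 9, 1711: 31 days (December has 31).
Jan 9, 1711 → Feb 9, 1711: 31 days (January has 31).
Feb 9, 1711 → Mar 9, 1711: 28 days (February has 28).
Mar 9, 1711 → Mar 23, 1711: 14 days.
Total: 5826 days.

5826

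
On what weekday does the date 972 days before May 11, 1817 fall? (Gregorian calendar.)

Monday

May 11, 1817 is a Sunday.
972 mod 7 = 6, so 972 days before a Sunday is Sunday − 6 = Monday.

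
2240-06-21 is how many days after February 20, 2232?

Feb 20, 2232 → Feb 20, 2233: 366 days (Feb 29, 2232 is in that span).
Feb 20, 2233 → Feb 20, 2234: 365 days.
Feb 20, 2234 → Feb 20, 2235: 365 days.
Feb 20, 2235 → Feb 20, 2236: 365 days.
Feb 20, 2236 → Feb 20, 2237: 366 days (Feb 29, 2236 is in that span).
Feb 20, 2237 → Feb 20, 2238: 365 days.
Feb 20, 2238 → Feb 20, 2239: 365 days.
Feb 20, 2239 → Feb 20, 2240: 365 days.
Feb 20, 2240 → Mar 20, 2240: 29 days (February has 29).
Mar 20, 2240 → Apr 20, 2240: 31 days (March has 31).
Apr 20, 2240 → May 20, 2240: 30 days (April has 30).
May 20, 2240 → Jun 20, 2240: 31 days (May has 31).
Jun 20, 2240 → Jun 21, 2240: 1 days.
Total: 3044 days.

3044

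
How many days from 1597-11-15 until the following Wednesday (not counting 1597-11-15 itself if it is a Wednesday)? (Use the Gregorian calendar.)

Nov 15, 1597 is a Saturday.
From Saturday to the next Wednesday is 4 days.

4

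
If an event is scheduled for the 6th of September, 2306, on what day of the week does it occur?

Thursday

Doomsday rule: the anchor day for the 2300s is Wednesday. For year 06: 6÷12 = 0 r 6, and 6÷4 = 1, so 0+6+1 = 7.
Wednesday + 7 ≡ Wednesday — that's 2306's doomsday.
In September the doomsday date is Sep 5.
Sep 6 is 1 day after Sep 5; 1 mod 7 = 1, so Wednesday + 1 = Thursday.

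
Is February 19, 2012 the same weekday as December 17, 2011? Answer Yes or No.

From Dec 17, 2011 to Feb 19, 2012 is 64 days.
64 mod 7 = 1, so they are different weekdays.
(Dec 17, 2011 is a Saturday; Feb 19, 2012 is a Sunday.)

No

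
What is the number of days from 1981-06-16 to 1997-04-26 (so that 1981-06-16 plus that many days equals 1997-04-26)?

Jun 16, 1981 → Jun 16, 1982: 365 days.
Jun 16, 1982 → Jun 16, 1983: 365 days.
Jun 16, 1983 → Jun 16, 1984: 366 days (Feb 29, 1984 is in that span).
Jun 16, 1984 → Jun 16, 1985: 365 days.
Jun 16, 1985 → Jun 16, 1986: 365 days.
Jun 16, 1986 → Jun 16, 1987: 365 days.
Jun 16, 1987 → Jun 16, 1988: 366 days (Feb 29, 1988 is in that span).
Jun 16, 1988 → Jun 16, 1989: 365 days.
Jun 16, 1989 → Jun 16, 1990: 365 days.
Jun 16, 1990 → Jun 16, 1991: 365 days.
Jun 16, 1991 → Jun 16, 1992: 366 days (Feb 29, 1992 is in that span).
Jun 16, 1992 → Jun 16, 1993: 365 days.
Jun 16, 1993 → Jun 16, 1994: 365 days.
Jun 16, 1994 → Jun 16, 1995: 365 days.
Jun 16, 1995 → Jun 16, 1996: 366 days (Feb 29, 1996 is in that span).
Jun 16, 1996 → Jul 16, 1996: 30 days (June has 30).
Jul 16, 1996 → Aug 16, 1996: 31 days (July has 31).
Aug 16, 1996 → Sep 16, 1996: 31 days (August has 31).
Sep 16, 1996 → Oct 16, 1996: 30 days (September has 30).
Oct 16, 1996 → Nov 16, 1996: 31 days (October has 31).
Nov 16, 1996 → Dec 16, 1996: 30 days (November has 30).
Dec 16, 1996 → Jan 16, 1997: 31 days (December has 31).
Jan 16, 1997 → Feb 16, 1997: 31 days (January has 31).
Feb 16, 1997 → Mar 16, 1997: 28 days (February has 28).
Mar 16, 1997 → Apr 16, 1997: 31 days (March has 31).
Apr 16, 1997 → Apr 26, 1997: 10 days.
Total: 5793 days.

5793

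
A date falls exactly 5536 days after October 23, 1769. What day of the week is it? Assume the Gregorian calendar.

Sunday

First find the weekday of Oct 23, 1769. Doomsday rule: the anchor day for the 1700s is Sunday. For year 69: 69÷12 = 5 r 9, and 9÷4 = 2, so 5+9+2 = 16.
Sunday + 16 ≡ Tuesday — that's 1769's doomsday.
In October the doomsday date is Oct 10.
Oct 23 is 13 days after Oct 10; 13 mod 7 = 6, so Tuesday + 6 = Monday.
5536 mod 7 = 6, so 5536 days after a Monday is Monday + 6 = Sunday.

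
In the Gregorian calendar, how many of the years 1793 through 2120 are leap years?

Multiples of 4 in [1793,2120]: 82.
Of those, multiples of 100: 4 (not leap unless ÷400).
Multiples of 400: 1.
Leap years = 82 − 4 + 1 = 79.

79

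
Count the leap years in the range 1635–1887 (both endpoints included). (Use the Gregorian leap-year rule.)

61

Multiples of 4 in [1635,1887]: 63.
Of those, multiples of 100: 2 (not leap unless ÷400).
Multiples of 400: 0.
Leap years = 63 − 2 + 0 = 61.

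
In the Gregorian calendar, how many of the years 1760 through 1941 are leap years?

Multiples of 4 in [1760,1941]: 46.
Of those, multiples of 100: 2 (not leap unless ÷400).
Multiples of 400: 0.
Leap years = 46 − 2 + 0 = 44.

44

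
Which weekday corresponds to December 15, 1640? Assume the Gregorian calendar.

Doomsday rule: the anchor day for the 1600s is Tuesday. For year 40: 40÷12 = 3 r 4, and 4÷4 = 1, so 3+4+1 = 8.
Tuesday + 8 ≡ Wednesday — that's 1640's doomsday.
In December the doomsday date is Dec 12.
Dec 15 is 3 days after Dec 12; 3 mod 7 = 3, so Wednesday + 3 = Saturday.

Saturday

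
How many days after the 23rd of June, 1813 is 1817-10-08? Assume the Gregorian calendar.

Jun 23, 1813 → Jun 23, 1814: 365 days.
Jun 23, 1814 → Jun 23, 1815: 365 days.
Jun 23, 1815 → Jun 23, 1816: 366 days (Feb 29, 1816 is in that span).
Jun 23, 1816 → Jun 23, 1817: 365 days.
Jun 23, 1817 → Jul 23, 1817: 30 days (June has 30).
Jul 23, 1817 → Aug 23, 1817: 31 days (July has 31).
Aug 23, 1817 → Sep 23, 1817: 31 days (August has 31).
Sep 23, 1817 → Oct 8, 1817: 15 days.
Total: 1568 days.

1568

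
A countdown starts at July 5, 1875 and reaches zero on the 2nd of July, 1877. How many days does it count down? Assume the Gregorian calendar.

728

Jul 5, 1875 → Jul 5, 1876: 366 days (Feb 29, 1876 is in that span).
Jul 5, 1876 → Aug 5, 1876: 31 days (July has 31).
Aug 5, 1876 → Sep 5, 1876: 31 days (August has 31).
Sep 5, 1876 → Oct 5, 1876: 30 days (September has 30).
Oct 5, 1876 → Nov 5, 1876: 31 days (October has 31).
Nov 5, 1876 → Dec 5, 1876: 30 days (November has 30).
Dec 5, 1876 → Jan 5, 1877: 31 days (December has 31).
Jan 5, 1877 → Feb 5, 1877: 31 days (January has 31).
Feb 5, 1877 → Mar 5, 1877: 28 days (February has 28).
Mar 5, 1877 → Apr 5, 1877: 31 days (March has 31).
Apr 5, 1877 → May 5, 1877: 30 days (April has 30).
May 5, 1877 → Jun 5, 1877: 31 days (May has 31).
Jun 5, 1877 → Jul 2, 1877: 27 days.
Total: 728 days.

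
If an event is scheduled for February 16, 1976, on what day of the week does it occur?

Monday

Doomsday rule: the anchor day for the 1900s is Wednesday. For year 76: 76÷12 = 6 r 4, and 4÷4 = 1, so 6+4+1 = 11.
Wednesday + 11 ≡ Sunday — that's 1976's doomsday.
In February the doomsday date is Feb 29 (1976 is a leap year (divisible by 4)).
Feb 16 is 13 days before Feb 29; 13 mod 7 = 6, so Sunday − 6 = Monday.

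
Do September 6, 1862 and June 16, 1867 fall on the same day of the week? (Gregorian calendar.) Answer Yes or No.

From Sep 6, 1862 to Jun 16, 1867 is 1744 days.
1744 mod 7 = 1, so they are different weekdays.
(Sep 6, 1862 is a Saturday; Jun 16, 1867 is a Sunday.)

No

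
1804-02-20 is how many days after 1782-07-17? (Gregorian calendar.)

Jul 17, 1782 → Jul 17, 1783: 365 days.
Jul 17, 1783 → Jul 17, 1784: 366 days (Feb 29, 1784 is in that span).
Jul 17, 1784 → Jul 17, 1785: 365 days.
Jul 17, 1785 → Jul 17, 1786: 365 days.
Jul 17, 1786 → Jul 17, 1787: 365 days.
Jul 17, 1787 → Jul 17, 1788: 366 days (Feb 29, 1788 is in that span).
Jul 17, 1788 → Jul 17, 1789: 365 days.
Jul 17, 1789 → Jul 17, 1790: 365 days.
Jul 17, 1790 → Jul 17, 1791: 365 days.
Jul 17, 1791 → Jul 17, 1792: 366 days (Feb 29, 1792 is in that span).
Jul 17, 1792 → Jul 17, 1793: 365 days.
Jul 17, 1793 → Jul 17, 1794: 365 days.
Jul 17, 1794 → Jul 17, 1795: 365 days.
Jul 17, 1795 → Jul 17, 1796: 366 days (Feb 29, 1796 is in that span).
Jul 17, 1796 → Jul 17, 1797: 365 days.
Jul 17, 1797 → Jul 17, 1798: 365 days.
Jul 17, 1798 → Jul 17, 1799: 365 days.
Jul 17, 1799 → Jul 17, 1800: 365 days.
Jul 17, 1800 → Jul 17, 1801: 365 days.
Jul 17, 1801 → Jul 17, 1802: 365 days.
Jul 17, 1802 → Jul 17, 1803: 365 days.
Jul 17, 1803 → Aug 17, 1803: 31 days (July has 31).
Aug 17, 1803 → Sep 17, 1803: 31 days (August has 31).
Sep 17, 1803 → Oct 17, 1803: 30 days (September has 30).
Oct 17, 1803 → Nov 17, 1803: 31 days (October has 31).
Nov 17, 1803 → Dec 17, 1803: 30 days (November has 30).
Dec 17, 1803 → Jan 17, 1804: 31 days (December has 31).
Jan 17, 1804 → Feb 17, 1804: 31 days (January has 31).
Feb 17, 1804 → Feb 20, 1804: 3 days.
Total: 7887 days.

7887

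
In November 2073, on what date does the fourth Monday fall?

November 1, 2073 is a Wednesday.
The first Monday is therefore November 6 (5 days later).
The fourth Monday is 6 + 3×7 = November 27.

November 27, 2073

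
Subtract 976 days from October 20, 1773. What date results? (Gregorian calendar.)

February 17, 1771

−365 (one year) → Oct 20, 1772 (611 left).
−366 (one year; includes Feb 29, 1772) → Oct 20, 1771 (245 left).
−20 → Sep 30, 1771 (end of Sep, 30 days; 225 left).
−30 → Aug 31, 1771 (end of Aug, 31 days; 195 left).
−31 → Jul 31, 1771 (end of Jul, 31 days; 164 left).
−31 → Jun 30, 1771 (end of Jun, 30 days; 133 left).
−30 → May 31, 1771 (end of May, 31 days; 103 left).
−31 → Apr 30, 1771 (end of Apr, 30 days; 72 left).
−30 → Mar 31, 1771 (end of Mar, 31 days; 42 left).
−31 → Feb 28, 1771 (end of Feb, 28 days; 11 left).
−11 → Feb 17, 1771.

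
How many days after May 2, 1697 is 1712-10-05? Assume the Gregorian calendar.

May 2, 1697 → May 2, 1698: 365 days.
May 2, 1698 → May 2, 1699: 365 days.
May 2, 1699 → May 2, 1700: 365 days.
May 2, 1700 → May 2, 1701: 365 days.
May 2, 1701 → May 2, 1702: 365 days.
May 2, 1702 → May 2, 1703: 365 days.
May 2, 1703 → May 2, 1704: 366 days (Feb 29, 1704 is in that span).
May 2, 1704 → May 2, 1705: 365 days.
May 2, 1705 → May 2, 1706: 365 days.
May 2, 1706 → May 2, 1707: 365 days.
May 2, 1707 → May 2, 1708: 366 days (Feb 29, 1708 is in that span).
May 2, 1708 → May 2, 1709: 365 days.
May 2, 1709 → May 2, 1710: 365 days.
May 2, 1710 → May 2, 1711: 365 days.
May 2, 1711 → May 2, 1712: 366 days (Feb 29, 1712 is in that span).
May 2, 1712 → Jun 2, 1712: 31 days (May has 31).
Jun 2, 1712 → Jul 2, 1712: 30 days (June has 30).
Jul 2, 1712 → Aug 2, 1712: 31 days (July has 31).
Aug 2, 1712 → Sep 2, 1712: 31 days (August has 31).
Sep 2, 1712 → Oct 2, 1712: 30 days (September has 30).
Oct 2, 1712 → Oct 5, 1712: 3 days.
Total: 5634 days.

5634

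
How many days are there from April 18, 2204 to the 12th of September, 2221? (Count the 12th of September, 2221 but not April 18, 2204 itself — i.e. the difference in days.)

Apr 18, 2204 → Apr 18, 2205: 365 days.
Apr 18, 2205 → Apr 18, 2206: 365 days.
Apr 18, 2206 → Apr 18, 2207: 365 days.
Apr 18, 2207 → Apr 18, 2208: 366 days (Feb 29, 2208 is in that span).
Apr 18, 2208 → Apr 18, 2209: 365 days.
Apr 18, 2209 → Apr 18, 2210: 365 days.
Apr 18, 2210 → Apr 18, 2211: 365 days.
Apr 18, 2211 → Apr 18, 2212: 366 days (Feb 29, 2212 is in that span).
Apr 18, 2212 → Apr 18, 2213: 365 days.
Apr 18, 2213 → Apr 18, 2214: 365 days.
Apr 18, 2214 → Apr 18, 2215: 365 days.
Apr 18, 2215 → Apr 18, 2216: 366 days (Feb 29, 2216 is in that span).
Apr 18, 2216 → Apr 18, 2217: 365 days.
Apr 18, 2217 → Apr 18, 2218: 365 days.
Apr 18, 2218 → Apr 18, 2219: 365 days.
Apr 18, 2219 → Apr 18, 2220: 366 days (Feb 29, 2220 is in that span).
Apr 18, 2220 → Apr 18, 2221: 365 days.
Apr 18, 2221 → May 18, 2221: 30 days (April has 30).
May 18, 2221 → Jun 18, 2221: 31 days (May has 31).
Jun 18, 2221 → Jul 18, 2221: 30 days (June has 30).
Jul 18, 2221 → Aug 18, 2221: 31 days (July has 31).
Aug 18, 2221 → Sep 12, 2221: 25 days.
Total: 6356 days.

6356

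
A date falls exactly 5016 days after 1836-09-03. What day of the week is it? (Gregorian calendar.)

Sep 3, 1836 is a Saturday.
5016 mod 7 = 4, so 5016 days after a Saturday is Saturday + 4 = Wednesday.

Wednesday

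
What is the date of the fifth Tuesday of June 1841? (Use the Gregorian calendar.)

June 1, 1841 is a Tuesday.
The first Tuesday is therefore June 1 (same day).
The fifth Tuesday is 1 + 4×7 = June 29.

June 29, 1841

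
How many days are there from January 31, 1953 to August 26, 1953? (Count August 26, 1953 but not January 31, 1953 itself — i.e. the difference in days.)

207

Jan 31, 1953 → Feb 28, 1953: 28 days (January has 31).
Feb 28, 1953 → Mar 28, 1953: 28 days (February has 28).
Mar 28, 1953 → Apr 28, 1953: 31 days (March has 31).
Apr 28, 1953 → May 28, 1953: 30 days (April has 30).
May 28, 1953 → Jun 28, 1953: 31 days (May has 31).
Jun 28, 1953 → Jul 28, 1953: 30 days (June has 30).
Jul 28, 1953 → Aug 26, 1953: 29 days.
Total: 207 days.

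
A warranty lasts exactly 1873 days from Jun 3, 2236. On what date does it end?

+365 (one year) → Jun 3, 2237 (1508 left).
+365 (one year) → Jun 3, 2238 (1143 left).
+365 (one year) → Jun 3, 2239 (778 left).
+366 (one year; includes Feb 29, 2240) → Jun 3, 2240 (412 left).
+365 (one year) → Jun 3, 2241 (47 left).
Jun has 30 days: +28 → Jul 1, 2241 (19 left).
+19 → Jul 20, 2241.

July 20, 2241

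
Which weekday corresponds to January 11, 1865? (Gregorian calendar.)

Doomsday rule: the anchor day for the 1800s is Friday. For year 65: 65÷12 = 5 r 5, and 5÷4 = 1, so 5+5+1 = 11.
Friday + 11 ≡ Tuesday — that's 1865's doomsday.
In January the doomsday date is Jan 3 (1865 is not a leap year).
Jan 11 is 8 days after Jan 3; 8 mod 7 = 1, so Tuesday + 1 = Wednesday.

Wednesday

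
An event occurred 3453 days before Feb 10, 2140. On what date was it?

August 28, 2130

−365 (one year) → Feb 10, 2139 (3088 left).
−365 (one year) → Feb 10, 2138 (2723 left).
−365 (one year) → Feb 10, 2137 (2358 left).
−366 (one year; includes Feb 29, 2136) → Feb 10, 2136 (1992 left).
−365 (one year) → Feb 10, 2135 (1627 left).
−365 (one year) → Feb 10, 2134 (1262 left).
−365 (one year) → Feb 10, 2133 (897 left).
−366 (one year; includes Feb 29, 2132) → Feb 10, 2132 (531 left).
−365 (one year) → Feb 10, 2131 (166 left).
−10 → Jan 31, 2131 (end of Jan, 31 days; 156 left).
−31 → Dec 31, 2130 (end of Dec, 31 days; 125 left).
−31 → Nov 30, 2130 (end of Nov, 30 days; 94 left).
−30 → Oct 31, 2130 (end of Oct, 31 days; 64 left).
−31 → Sep 30, 2130 (end of Sep, 30 days; 33 left).
−30 → Aug 31, 2130 (end of Aug, 31 days; 3 left).
−3 → Aug 28, 2130.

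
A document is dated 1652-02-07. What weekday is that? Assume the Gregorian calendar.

Doomsday rule: the anchor day for the 1600s is Tuesday. For year 52: 52÷12 = 4 r 4, and 4÷4 = 1, so 4+4+1 = 9.
Tuesday + 9 ≡ Thursday — that's 1652's doomsday.
In February the doomsday date is Feb 29 (1652 is a leap year (divisible by 4)).
Feb 7 is 22 days before Feb 29; 22 mod 7 = 1, so Thursday − 1 = Wednesday.

Wednesday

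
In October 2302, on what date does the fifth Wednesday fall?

October 29, 2302

October 1, 2302 is a Wednesday.
The first Wednesday is therefore October 1 (same day).
The fifth Wednesday is 1 + 4×7 = October 29.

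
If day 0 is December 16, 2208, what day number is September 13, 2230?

7941

Dec 16, 2208 → Dec 16, 2209: 365 days.
Dec 16, 2209 → Dec 16, 2210: 365 days.
Dec 16, 2210 → Dec 16, 2211: 365 days.
Dec 16, 2211 → Dec 16, 2212: 366 days (Feb 29, 2212 is in that span).
Dec 16, 2212 → Dec 16, 2213: 365 days.
Dec 16, 2213 → Dec 16, 2214: 365 days.
Dec 16, 2214 → Dec 16, 2215: 365 days.
Dec 16, 2215 → Dec 16, 2216: 366 days (Feb 29, 2216 is in that span).
Dec 16, 2216 → Dec 16, 2217: 365 days.
Dec 16, 2217 → Dec 16, 2218: 365 days.
Dec 16, 2218 → Dec 16, 2219: 365 days.
Dec 16, 2219 → Dec 16, 2220: 366 days (Feb 29, 2220 is in that span).
Dec 16, 2220 → Dec 16, 2221: 365 days.
Dec 16, 2221 → Dec 16, 2222: 365 days.
Dec 16, 2222 → Dec 16, 2223: 365 days.
Dec 16, 2223 → Dec 16, 2224: 366 days (Feb 29, 2224 is in that span).
Dec 16, 2224 → Dec 16, 2225: 365 days.
Dec 16, 2225 → Dec 16, 2226: 365 days.
Dec 16, 2226 → Dec 16, 2227: 365 days.
Dec 16, 2227 → Dec 16, 2228: 366 days (Feb 29, 2228 is in that span).
Dec 16, 2228 → Dec 16, 2229: 365 days.
Dec 16, 2229 → Jan 16, 2230: 31 days (December has 31).
Jan 16, 2230 → Feb 16, 2230: 31 days (January has 31).
Feb 16, 2230 → Mar 16, 2230: 28 days (February has 28).
Mar 16, 2230 → Apr 16, 2230: 31 days (March has 31).
Apr 16, 2230 → May 16, 2230: 30 days (April has 30).
May 16, 2230 → Jun 16, 2230: 31 days (May has 31).
Jun 16, 2230 → Jul 16, 2230: 30 days (June has 30).
Jul 16, 2230 → Aug 16, 2230: 31 days (July has 31).
Aug 16, 2230 → Sep 13, 2230: 28 days.
Total: 7941 days.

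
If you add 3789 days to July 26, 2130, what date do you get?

December 9, 2140

+365 (one year) → Jul 26, 2131 (3424 left).
+366 (one year; includes Feb 29, 2132) → Jul 26, 2132 (3058 left).
+365 (one year) → Jul 26, 2133 (2693 left).
+365 (one year) → Jul 26, 2134 (2328 left).
+365 (one year) → Jul 26, 2135 (1963 left).
+366 (one year; includes Feb 29, 2136) → Jul 26, 2136 (1597 left).
+365 (one year) → Jul 26, 2137 (1232 left).
+365 (one year) → Jul 26, 2138 (867 left).
+365 (one year) → Jul 26, 2139 (502 left).
+366 (one year; includes Feb 29, 2140) → Jul 26, 2140 (136 left).
Jul has 31 days: +6 → Aug 1, 2140 (130 left).
Aug has 31 days: +31 → Sep 1, 2140 (99 left).
Sep has 30 days: +30 → Oct 1, 2140 (69 left).
Oct has 31 days: +31 → Nov 1, 2140 (38 left).
Nov has 30 days: +30 → Dec 1, 2140 (8 left).
+8 → Dec 9, 2140.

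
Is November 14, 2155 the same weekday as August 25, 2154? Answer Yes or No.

No

From Aug 25, 2154 to Nov 14, 2155 is 446 days.
446 mod 7 = 5, so they are different weekdays.
(Aug 25, 2154 is a Sunday; Nov 14, 2155 is a Friday.)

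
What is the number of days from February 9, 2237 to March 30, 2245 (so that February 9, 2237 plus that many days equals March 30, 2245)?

2971

Feb 9, 2237 → Feb 9, 2238: 365 days.
Feb 9, 2238 → Feb 9, 2239: 365 days.
Feb 9, 2239 → Feb 9, 2240: 365 days.
Feb 9, 2240 → Feb 9, 2241: 366 days (Feb 29, 2240 is in that span).
Feb 9, 2241 → Feb 9, 2242: 365 days.
Feb 9, 2242 → Feb 9, 2243: 365 days.
Feb 9, 2243 → Feb 9, 2244: 365 days.
Feb 9, 2244 → Feb 9, 2245: 366 days (Feb 29, 2244 is in that span).
Feb 9, 2245 → Mar 9, 2245: 28 days (February has 28).
Mar 9, 2245 → Mar 30, 2245: 21 days.
Total: 2971 days.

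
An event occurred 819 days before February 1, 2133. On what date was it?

November 5, 2130

−366 (one year; includes Feb 29, 2132) → Feb 1, 2132 (453 left).
−365 (one year) → Feb 1, 2131 (88 left).
−1 → Jan 31, 2131 (end of Jan, 31 days; 87 left).
−31 → Dec 31, 2130 (end of Dec, 31 days; 56 left).
−31 → Nov 30, 2130 (end of Nov, 30 days; 25 left).
−25 → Nov 5, 2130.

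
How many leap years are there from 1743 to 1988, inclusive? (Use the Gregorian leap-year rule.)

60

Multiples of 4 in [1743,1988]: 62.
Of those, multiples of 100: 2 (not leap unless ÷400).
Multiples of 400: 0.
Leap years = 62 − 2 + 0 = 60.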